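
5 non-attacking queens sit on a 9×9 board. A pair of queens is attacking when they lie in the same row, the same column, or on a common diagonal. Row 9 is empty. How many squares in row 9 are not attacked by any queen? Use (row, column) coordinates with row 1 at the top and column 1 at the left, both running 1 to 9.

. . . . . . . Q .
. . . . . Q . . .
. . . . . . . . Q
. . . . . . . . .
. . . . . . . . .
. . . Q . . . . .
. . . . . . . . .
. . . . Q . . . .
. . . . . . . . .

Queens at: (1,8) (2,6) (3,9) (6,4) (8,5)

1

(1,8) attacks row 9 at column 8.
(2,6) attacks row 9 at column 6.
(3,9) attacks row 9 at column 9 and diagonals 3.
(6,4) attacks row 9 at column 4 and diagonals 1, 7.
(8,5) attacks row 9 at column 5 and diagonals 4, 6.
Attacked columns: {1, 3, 4, 5, 6, 7, 8, 9}. Safe: {2}.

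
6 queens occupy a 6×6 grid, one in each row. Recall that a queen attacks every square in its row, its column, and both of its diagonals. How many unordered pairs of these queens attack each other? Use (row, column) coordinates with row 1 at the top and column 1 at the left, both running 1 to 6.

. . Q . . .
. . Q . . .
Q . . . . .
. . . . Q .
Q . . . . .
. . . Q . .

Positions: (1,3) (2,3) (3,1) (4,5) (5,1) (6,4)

5

Same column: (1,3)–(2,3) (column 3); (3,1)–(5,1) (column 1).
Same diagonal: (1,3)–(3,1) (|1−3| = |3−1| = 2); (2,3)–(4,5) (|2−4| = |3−5| = 2); (3,1)–(6,4) (|3−6| = |1−4| = 3).
Total attacking pairs: 5.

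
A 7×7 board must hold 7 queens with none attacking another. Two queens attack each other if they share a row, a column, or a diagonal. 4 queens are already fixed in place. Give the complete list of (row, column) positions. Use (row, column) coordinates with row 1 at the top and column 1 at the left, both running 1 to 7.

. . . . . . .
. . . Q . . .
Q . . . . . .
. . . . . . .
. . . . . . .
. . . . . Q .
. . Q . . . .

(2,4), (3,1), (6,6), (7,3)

(1,7) (2,4) (3,1) (4,5) (5,2) (6,6) (7,3)

Row 1: attacked by (2,4)→{3,4,5}; (3,1)→{1,3}; (6,6)→{1,6}; (7,3)→{3}. Safe: 2, 7. Place at column 7.
Row 4: attacked by (1,7)→{4,7}; (2,4)→{2,4,6}; (3,1)→{1,2}; (6,6)→{4,6}; (7,3)→{3,6}. Safe: 5. Place at column 5.
Row 5: attacked by (1,7)→{3,7}; (2,4)→{1,4,7}; (3,1)→{1,3}; (4,5)→{4,5,6}; (6,6)→{5,6,7}; (7,3)→{1,3,5}. Safe: 2. Place at column 2.
Columns [7, 4, 1, 5, 2, 6, 3], r−c [-6, -2, 2, -1, 3, 0, 4], r+c [8, 6, 4, 9, 7, 12, 10] are all distinct, so no two queens attack.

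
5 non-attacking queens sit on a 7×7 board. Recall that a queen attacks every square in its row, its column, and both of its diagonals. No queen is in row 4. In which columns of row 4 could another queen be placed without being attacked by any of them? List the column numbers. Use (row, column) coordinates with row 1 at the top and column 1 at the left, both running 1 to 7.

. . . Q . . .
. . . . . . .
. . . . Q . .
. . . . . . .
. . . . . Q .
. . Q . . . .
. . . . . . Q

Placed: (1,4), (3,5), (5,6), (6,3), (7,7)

(1,4) attacks row 4 at column 4 and diagonals 1, 7.
(3,5) attacks row 4 at column 5 and diagonals 4, 6.
(5,6) attacks row 4 at column 6 and diagonals 5, 7.
(6,3) attacks row 4 at column 3 and diagonals 1, 5.
(7,7) attacks row 4 at column 7 and diagonals 4.
Attacked columns: {1, 3, 4, 5, 6, 7}. Safe: {2}.

columns 2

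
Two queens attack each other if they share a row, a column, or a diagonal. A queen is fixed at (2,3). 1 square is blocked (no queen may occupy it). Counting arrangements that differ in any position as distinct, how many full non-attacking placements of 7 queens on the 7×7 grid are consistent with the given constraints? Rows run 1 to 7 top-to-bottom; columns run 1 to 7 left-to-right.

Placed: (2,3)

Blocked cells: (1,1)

Branch on row 1: col 5 → 1; col 6 → 3; col 7 → 1.
Sum: 1 + 3 + 1 = 5.

5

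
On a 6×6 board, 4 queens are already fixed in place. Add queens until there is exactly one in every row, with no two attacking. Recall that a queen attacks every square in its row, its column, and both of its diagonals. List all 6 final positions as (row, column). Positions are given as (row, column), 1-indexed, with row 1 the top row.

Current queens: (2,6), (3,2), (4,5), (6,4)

(1,3) (2,6) (3,2) (4,5) (5,1) (6,4)

Row 1: attacked by (2,6)→{5,6}; (3,2)→{2,4}; (4,5)→{2,5}; (6,4)→{4}. Safe: 1, 3. Place at column 3.
Row 5: attacked by (1,3)→{3}; (2,6)→{3,6}; (3,2)→{2,4}; (4,5)→{4,5,6}; (6,4)→{3,4,5}. Safe: 1. Place at column 1.
Columns [3, 6, 2, 5, 1, 4], r−c [-2, -4, 1, -1, 4, 2], r+c [4, 8, 5, 9, 6, 10] are all distinct, so no two queens attack.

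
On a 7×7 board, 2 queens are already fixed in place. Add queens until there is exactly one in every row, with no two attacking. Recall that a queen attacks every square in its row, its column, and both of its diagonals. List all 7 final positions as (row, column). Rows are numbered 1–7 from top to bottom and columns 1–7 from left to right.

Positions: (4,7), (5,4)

Row 1: attacked by (4,7)→{4,7}; (5,4)→{4}. Safe: 1, 2, 3, 5, 6. Place at column 2.
Row 2: attacked by (1,2)→{1,2,3}; (4,7)→{5,7}; (5,4)→{1,4,7}. Safe: 6. Place at column 6.
Row 3: attacked by (1,2)→{2,4}; (2,6)→{5,6,7}; (4,7)→{6,7}; (5,4)→{2,4,6}. Safe: 1, 3. Place at column 3.
Row 6: attacked by (1,2)→{2,7}; (2,6)→{2,6}; (3,3)→{3,6}; (4,7)→{5,7}; (5,4)→{3,4,5}. Safe: 1. Place at column 1.
Row 7: attacked by (1,2)→{2}; (2,6)→{1,6}; (3,3)→{3,7}; (4,7)→{4,7}; (5,4)→{2,4,6}; (6,1)→{1,2}. Safe: 5. Place at column 5.
Columns [2, 6, 3, 7, 4, 1, 5], r−c [-1, -4, 0, -3, 1, 5, 2], r+c [3, 8, 6, 11, 9, 7, 12] are all distinct, so no two queens attack.

(1,2) (2,6) (3,3) (4,7) (5,4) (6,1) (7,5)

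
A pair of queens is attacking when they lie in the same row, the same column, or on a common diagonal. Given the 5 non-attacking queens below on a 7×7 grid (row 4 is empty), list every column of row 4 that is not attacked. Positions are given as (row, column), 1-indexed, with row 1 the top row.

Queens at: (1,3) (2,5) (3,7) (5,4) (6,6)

(1,3) attacks row 4 at column 3 and diagonals 6.
(2,5) attacks row 4 at column 5 and diagonals 3, 7.
(3,7) attacks row 4 at column 7 and diagonals 6.
(5,4) attacks row 4 at column 4 and diagonals 3, 5.
(6,6) attacks row 4 at column 6 and diagonals 4.
Attacked columns: {3, 4, 5, 6, 7}. Safe: {1, 2}.

columns 1, 2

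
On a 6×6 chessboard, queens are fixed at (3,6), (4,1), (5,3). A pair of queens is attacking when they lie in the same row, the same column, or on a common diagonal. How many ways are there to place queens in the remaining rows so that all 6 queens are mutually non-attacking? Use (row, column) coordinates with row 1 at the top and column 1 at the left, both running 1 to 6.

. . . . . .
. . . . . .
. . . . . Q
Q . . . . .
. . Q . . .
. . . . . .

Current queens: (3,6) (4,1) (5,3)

1

Branch on row 1: col 2 → 1; col 5 → 0.
Sum: 1 + 0 = 1.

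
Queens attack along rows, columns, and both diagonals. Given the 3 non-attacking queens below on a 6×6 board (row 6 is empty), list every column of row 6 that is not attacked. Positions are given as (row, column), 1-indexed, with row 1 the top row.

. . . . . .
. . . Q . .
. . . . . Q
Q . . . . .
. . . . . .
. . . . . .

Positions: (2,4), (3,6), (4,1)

columns 2, 5

(2,4) attacks row 6 at column 4.
(3,6) attacks row 6 at column 6 and diagonals 3.
(4,1) attacks row 6 at column 1 and diagonals 3.
Attacked columns: {1, 3, 4, 6}. Safe: {2, 5}.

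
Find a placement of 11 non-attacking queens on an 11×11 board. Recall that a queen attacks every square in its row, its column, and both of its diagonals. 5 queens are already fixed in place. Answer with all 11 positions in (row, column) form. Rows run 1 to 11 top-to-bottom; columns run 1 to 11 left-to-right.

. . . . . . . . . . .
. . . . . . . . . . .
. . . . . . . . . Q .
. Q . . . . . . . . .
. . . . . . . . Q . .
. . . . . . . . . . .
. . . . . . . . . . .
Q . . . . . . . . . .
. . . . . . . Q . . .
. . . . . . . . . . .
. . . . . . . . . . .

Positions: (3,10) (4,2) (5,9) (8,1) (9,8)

(1,3) (2,5) (3,10) (4,2) (5,9) (6,6) (7,4) (8,1) (9,8) (10,11) (11,7)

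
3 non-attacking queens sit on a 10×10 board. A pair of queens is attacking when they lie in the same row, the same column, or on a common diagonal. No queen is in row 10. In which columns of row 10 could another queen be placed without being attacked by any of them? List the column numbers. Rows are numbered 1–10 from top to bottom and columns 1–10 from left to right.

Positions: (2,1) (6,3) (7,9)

columns 2, 4, 5, 8, 10

(2,1) attacks row 10 at column 1 and diagonals 9.
(6,3) attacks row 10 at column 3 and diagonals 7.
(7,9) attacks row 10 at column 9 and diagonals 6.
Attacked columns: {1, 3, 6, 7, 9}. Safe: {2, 4, 5, 8, 10}.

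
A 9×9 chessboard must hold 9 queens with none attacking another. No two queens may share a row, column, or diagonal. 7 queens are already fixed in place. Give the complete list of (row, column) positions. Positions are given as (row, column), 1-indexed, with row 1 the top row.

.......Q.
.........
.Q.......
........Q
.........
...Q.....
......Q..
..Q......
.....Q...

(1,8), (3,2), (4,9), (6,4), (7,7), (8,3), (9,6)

(1,8) (2,5) (3,2) (4,9) (5,1) (6,4) (7,7) (8,3) (9,6)

Row 2: attacked by (1,8)→{7,8,9}; (3,2)→{1,2,3}; (4,9)→{7,9}; (6,4)→{4,8}; (7,7)→{2,7}; (8,3)→{3,9}; (9,6)→{6}. Safe: 5. Place at column 5.
Row 5: attacked by (1,8)→{4,8}; (2,5)→{2,5,8}; (3,2)→{2,4}; (4,9)→{8,9}; (6,4)→{3,4,5}; (7,7)→{5,7,9}; (8,3)→{3,6}; (9,6)→{2,6}. Safe: 1. Place at column 1.
Columns [8, 5, 2, 9, 1, 4, 7, 3, 6], r−c [-7, -3, 1, -5, 4, 2, 0, 5, 3], r+c [9, 7, 5, 13, 6, 10, 14, 11, 15] are all distinct, so no two queens attack.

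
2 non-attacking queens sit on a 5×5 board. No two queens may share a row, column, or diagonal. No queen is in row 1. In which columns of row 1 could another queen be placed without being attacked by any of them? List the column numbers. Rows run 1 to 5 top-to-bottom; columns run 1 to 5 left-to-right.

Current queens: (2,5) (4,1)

columns 2, 3

(2,5) attacks row 1 at column 5 and diagonals 4.
(4,1) attacks row 1 at column 1 and diagonals 4.
Attacked columns: {1, 4, 5}. Safe: {2, 3}.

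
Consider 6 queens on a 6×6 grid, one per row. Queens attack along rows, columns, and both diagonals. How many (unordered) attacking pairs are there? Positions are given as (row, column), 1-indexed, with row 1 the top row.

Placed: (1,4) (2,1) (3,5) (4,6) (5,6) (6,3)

Same column: (4,6)–(5,6) (column 6).
Same diagonal: (3,5)–(4,6) (|3−4| = |5−6| = 1).
Total attacking pairs: 2.

2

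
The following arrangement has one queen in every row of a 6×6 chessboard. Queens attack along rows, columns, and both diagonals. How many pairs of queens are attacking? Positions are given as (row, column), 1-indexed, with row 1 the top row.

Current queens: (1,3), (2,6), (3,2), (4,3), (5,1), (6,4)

Same column: (1,3)–(4,3) (column 3).
Same diagonal: (3,2)–(4,3) (|3−4| = |2−3| = 1).
Total attacking pairs: 2.

2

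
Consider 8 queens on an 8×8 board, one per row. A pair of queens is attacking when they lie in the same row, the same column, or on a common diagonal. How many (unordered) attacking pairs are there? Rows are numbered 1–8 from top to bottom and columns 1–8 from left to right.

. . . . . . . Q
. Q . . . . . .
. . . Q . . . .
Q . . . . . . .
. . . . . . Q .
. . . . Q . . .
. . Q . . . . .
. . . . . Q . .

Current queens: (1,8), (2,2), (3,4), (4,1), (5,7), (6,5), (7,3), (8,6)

0

All columns are distinct and no two queens satisfy |Δrow| = |Δcol|, so no pair attacks.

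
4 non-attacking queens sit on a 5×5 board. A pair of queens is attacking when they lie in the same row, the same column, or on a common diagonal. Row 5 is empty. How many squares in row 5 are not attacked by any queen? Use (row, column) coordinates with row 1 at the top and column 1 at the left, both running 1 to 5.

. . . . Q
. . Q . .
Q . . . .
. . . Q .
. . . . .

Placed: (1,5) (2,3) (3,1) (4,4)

(1,5) attacks row 5 at column 5 and diagonals 1.
(2,3) attacks row 5 at column 3.
(3,1) attacks row 5 at column 1 and diagonals 3.
(4,4) attacks row 5 at column 4 and diagonals 3, 5.
Attacked columns: {1, 3, 4, 5}. Safe: {2}.

1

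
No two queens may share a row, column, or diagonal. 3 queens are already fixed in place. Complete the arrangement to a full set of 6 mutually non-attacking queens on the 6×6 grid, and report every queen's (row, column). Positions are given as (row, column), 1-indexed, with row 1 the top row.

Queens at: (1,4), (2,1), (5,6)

(1,4) (2,1) (3,5) (4,2) (5,6) (6,3)

Row 3: attacked by (1,4)→{2,4,6}; (2,1)→{1,2}; (5,6)→{4,6}. Safe: 3, 5. Place at column 5.
Row 4: attacked by (1,4)→{1,4}; (2,1)→{1,3}; (3,5)→{4,5,6}; (5,6)→{5,6}. Safe: 2. Place at column 2.
Row 6: attacked by (1,4)→{4}; (2,1)→{1,5}; (3,5)→{2,5}; (4,2)→{2,4}; (5,6)→{5,6}. Safe: 3. Place at column 3.
Columns [4, 1, 5, 2, 6, 3], r−c [-3, 1, -2, 2, -1, 3], r+c [5, 3, 8, 6, 11, 9] are all distinct, so no two queens attack.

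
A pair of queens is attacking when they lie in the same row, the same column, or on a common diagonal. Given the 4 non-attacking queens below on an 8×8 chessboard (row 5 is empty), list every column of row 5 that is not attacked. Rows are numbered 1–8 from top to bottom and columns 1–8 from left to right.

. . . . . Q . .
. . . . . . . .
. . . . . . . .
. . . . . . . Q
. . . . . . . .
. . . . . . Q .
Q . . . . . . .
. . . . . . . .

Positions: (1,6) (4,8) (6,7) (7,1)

(1,6) attacks row 5 at column 6 and diagonals 2.
(4,8) attacks row 5 at column 8 and diagonals 7.
(6,7) attacks row 5 at column 7 and diagonals 6, 8.
(7,1) attacks row 5 at column 1 and diagonals 3.
Attacked columns: {1, 2, 3, 6, 7, 8}. Safe: {4, 5}.

columns 4, 5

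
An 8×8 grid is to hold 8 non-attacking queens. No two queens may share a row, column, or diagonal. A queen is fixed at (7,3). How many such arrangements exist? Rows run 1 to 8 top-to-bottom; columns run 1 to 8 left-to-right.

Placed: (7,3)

14

Branch on row 1: col 1 → 0; col 2 → 1; col 4 → 6; col 5 → 3; col 6 → 0; col 7 → 3; col 8 → 1.
Sum: 0 + 1 + 6 + 3 + 0 + 3 + 1 = 14.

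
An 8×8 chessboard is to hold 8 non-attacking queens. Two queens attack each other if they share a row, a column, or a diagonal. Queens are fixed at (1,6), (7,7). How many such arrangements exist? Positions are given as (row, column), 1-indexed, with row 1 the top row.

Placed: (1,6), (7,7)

3

Branch on row 2: col 1 → 1; col 3 → 1; col 4 → 1; col 8 → 0.
Sum: 1 + 1 + 1 + 0 = 3.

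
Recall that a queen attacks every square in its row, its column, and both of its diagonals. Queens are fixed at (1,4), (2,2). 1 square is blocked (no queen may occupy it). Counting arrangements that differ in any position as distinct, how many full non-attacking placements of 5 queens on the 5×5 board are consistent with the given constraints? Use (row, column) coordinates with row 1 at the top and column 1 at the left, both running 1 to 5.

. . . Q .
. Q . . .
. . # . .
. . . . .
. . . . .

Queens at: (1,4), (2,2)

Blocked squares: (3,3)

1

Branch on row 3: col 5 → 1.
Sum: 1 = 1.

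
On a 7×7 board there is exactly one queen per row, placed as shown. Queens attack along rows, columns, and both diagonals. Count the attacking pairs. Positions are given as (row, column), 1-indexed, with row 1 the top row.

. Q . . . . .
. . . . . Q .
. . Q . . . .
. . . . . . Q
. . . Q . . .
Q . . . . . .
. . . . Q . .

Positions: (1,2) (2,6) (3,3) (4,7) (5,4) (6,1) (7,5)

0

All columns are distinct and no two queens satisfy |Δrow| = |Δcol|, so no pair attacks.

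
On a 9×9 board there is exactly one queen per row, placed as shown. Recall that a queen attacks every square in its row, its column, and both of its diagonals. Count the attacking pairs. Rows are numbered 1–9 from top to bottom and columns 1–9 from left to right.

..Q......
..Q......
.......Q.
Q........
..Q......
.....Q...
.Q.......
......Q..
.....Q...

7

Same column: (1,3)–(2,3) (column 3); (1,3)–(5,3) (column 3); (2,3)–(5,3) (column 3); (6,6)–(9,6) (column 6).
Same diagonal: (2,3)–(4,1) (|2−4| = |3−1| = 2); (4,1)–(9,6) (|4−9| = |1−6| = 5); (8,7)–(9,6) (|8−9| = |7−6| = 1).
Total attacking pairs: 7.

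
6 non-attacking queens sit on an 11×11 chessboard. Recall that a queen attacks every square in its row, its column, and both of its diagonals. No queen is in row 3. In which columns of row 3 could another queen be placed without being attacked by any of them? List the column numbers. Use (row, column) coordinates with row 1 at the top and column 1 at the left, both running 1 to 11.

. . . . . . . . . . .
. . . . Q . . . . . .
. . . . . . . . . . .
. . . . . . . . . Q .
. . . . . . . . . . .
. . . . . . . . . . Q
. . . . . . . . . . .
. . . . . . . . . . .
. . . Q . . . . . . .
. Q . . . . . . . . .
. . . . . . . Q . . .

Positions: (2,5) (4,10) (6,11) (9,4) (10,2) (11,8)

(2,5) attacks row 3 at column 5 and diagonals 4, 6.
(4,10) attacks row 3 at column 10 and diagonals 9, 11.
(6,11) attacks row 3 at column 11 and diagonals 8.
(9,4) attacks row 3 at column 4 and diagonals 10.
(10,2) attacks row 3 at column 2 and diagonals 9.
(11,8) attacks row 3 at column 8.
Attacked columns: {2, 4, 5, 6, 8, 9, 10, 11}. Safe: {1, 3, 7}.

columns 1, 3, 7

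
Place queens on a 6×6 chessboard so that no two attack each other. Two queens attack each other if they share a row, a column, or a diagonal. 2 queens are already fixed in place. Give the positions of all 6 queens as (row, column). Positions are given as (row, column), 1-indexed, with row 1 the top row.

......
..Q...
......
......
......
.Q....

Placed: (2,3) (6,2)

(1,5) (2,3) (3,1) (4,6) (5,4) (6,2)

Row 1: attacked by (2,3)→{2,3,4}; (6,2)→{2}. Safe: 1, 5, 6. Place at column 5.
Row 3: attacked by (1,5)→{3,5}; (2,3)→{2,3,4}; (6,2)→{2,5}. Safe: 1, 6. Place at column 1.
Row 4: attacked by (1,5)→{2,5}; (2,3)→{1,3,5}; (3,1)→{1,2}; (6,2)→{2,4}. Safe: 6. Place at column 6.
Row 5: attacked by (1,5)→{1,5}; (2,3)→{3,6}; (3,1)→{1,3}; (4,6)→{5,6}; (6,2)→{1,2,3}. Safe: 4. Place at column 4.
Columns [5, 3, 1, 6, 4, 2], r−c [-4, -1, 2, -2, 1, 4], r+c [6, 5, 4, 10, 9, 8] are all distinct, so no two queens attack.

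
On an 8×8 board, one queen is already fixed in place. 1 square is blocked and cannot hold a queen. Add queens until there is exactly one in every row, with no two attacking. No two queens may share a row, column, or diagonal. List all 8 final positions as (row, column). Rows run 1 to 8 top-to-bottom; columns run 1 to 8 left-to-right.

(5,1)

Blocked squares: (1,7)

(1,8) (2,2) (3,5) (4,3) (5,1) (6,7) (7,4) (8,6)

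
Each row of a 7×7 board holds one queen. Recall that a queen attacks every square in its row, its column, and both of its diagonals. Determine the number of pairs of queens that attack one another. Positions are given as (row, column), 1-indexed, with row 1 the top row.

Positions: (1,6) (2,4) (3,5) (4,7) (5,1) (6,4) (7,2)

3

Same column: (2,4)–(6,4) (column 4).
Same diagonal: (2,4)–(3,5) (|2−3| = |4−5| = 1); (2,4)–(5,1) (|2−5| = |4−1| = 3).
Total attacking pairs: 3.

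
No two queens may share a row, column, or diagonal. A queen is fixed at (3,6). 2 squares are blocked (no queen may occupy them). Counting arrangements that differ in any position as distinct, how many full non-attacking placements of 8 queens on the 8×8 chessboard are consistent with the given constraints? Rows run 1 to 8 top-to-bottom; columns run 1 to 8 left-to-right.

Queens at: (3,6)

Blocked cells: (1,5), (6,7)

Branch on row 1: col 1 → 0; col 2 → 2; col 3 → 0; col 7 → 1.
Sum: 0 + 2 + 0 + 1 = 3.

3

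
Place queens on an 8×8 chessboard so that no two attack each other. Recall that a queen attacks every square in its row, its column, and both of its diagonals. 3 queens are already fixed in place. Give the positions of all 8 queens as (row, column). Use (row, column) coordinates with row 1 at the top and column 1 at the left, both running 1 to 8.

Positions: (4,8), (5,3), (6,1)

(1,2) (2,4) (3,6) (4,8) (5,3) (6,1) (7,7) (8,5)

Row 1: attacked by (4,8)→{5,8}; (5,3)→{3,7}; (6,1)→{1,6}. Safe: 2, 4. Place at column 2.
Row 2: attacked by (1,2)→{1,2,3}; (4,8)→{6,8}; (5,3)→{3,6}; (6,1)→{1,5}. Safe: 4, 7. Place at column 4.
Row 3: attacked by (1,2)→{2,4}; (2,4)→{3,4,5}; (4,8)→{7,8}; (5,3)→{1,3,5}; (6,1)→{1,4}. Safe: 6. Place at column 6.
Row 7: attacked by (1,2)→{2,8}; (2,4)→{4}; (3,6)→{2,6}; (4,8)→{5,8}; (5,3)→{1,3,5}; (6,1)→{1,2}. Safe: 7. Place at column 7.
Row 8: attacked by (1,2)→{2}; (2,4)→{4}; (3,6)→{1,6}; (4,8)→{4,8}; (5,3)→{3,6}; (6,1)→{1,3}; (7,7)→{6,7,8}. Safe: 5. Place at column 5.
Columns [2, 4, 6, 8, 3, 1, 7, 5], r−c [-1, -2, -3, -4, 2, 5, 0, 3], r+c [3, 6, 9, 12, 8, 7, 14, 13] are all distinct, so no two queens attack.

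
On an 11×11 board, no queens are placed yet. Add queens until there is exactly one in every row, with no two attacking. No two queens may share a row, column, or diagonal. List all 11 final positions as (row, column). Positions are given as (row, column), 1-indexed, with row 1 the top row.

Row 1: Safe: 1, 2, 3, 4, 5, 6, 7, 8, 9, 10, 11. Place at column 1.
Row 2: attacked by (1,1)→{1,2}. Safe: 3, 4, 5, 6, 7, 8, 9, 10, 11. Place at column 5.
Row 3: attacked by (1,1)→{1,3}; (2,5)→{4,5,6}. Safe: 2, 7, 8, 9, 10, 11. Place at column 8.
Row 4: attacked by (1,1)→{1,4}; (2,5)→{3,5,7}; (3,8)→{7,8,9}. Safe: 2, 6, 10, 11. Place at column 10.
Row 5: attacked by (1,1)→{1,5}; (2,5)→{2,5,8}; (3,8)→{6,8,10}; (4,10)→{9,10,11}. Safe: 3, 4, 7. Place at column 7.
Row 6: attacked by (1,1)→{1,6}; (2,5)→{1,5,9}; (3,8)→{5,8,11}; (4,10)→{8,10}; (5,7)→{6,7,8}. Safe: 2, 3, 4. Place at column 3.
Row 7: attacked by (1,1)→{1,7}; (2,5)→{5,10}; (3,8)→{4,8}; (4,10)→{7,10}; (5,7)→{5,7,9}; (6,3)→{2,3,4}. Safe: 6, 11. Place at column 11.
Row 8: attacked by (1,1)→{1,8}; (2,5)→{5,11}; (3,8)→{3,8}; (4,10)→{6,10}; (5,7)→{4,7,10}; (6,3)→{1,3,5}; (7,11)→{10,11}. Safe: 2, 9. Place at column 2.
Row 9: attacked by (1,1)→{1,9}; (2,5)→{5}; (3,8)→{2,8}; (4,10)→{5,10}; (5,7)→{3,7,11}; (6,3)→{3,6}; (7,11)→{9,11}; (8,2)→{1,2,3}. Safe: 4. Place at column 4.
Row 10: attacked by (1,1)→{1,10}; (2,5)→{5}; (3,8)→{1,8}; (4,10)→{4,10}; (5,7)→{2,7}; (6,3)→{3,7}; (7,11)→{8,11}; (8,2)→{2,4}; (9,4)→{3,4,5}. Safe: 6, 9. Place at column 6.
Row 11: attacked by (1,1)→{1,11}; (2,5)→{5}; (3,8)→{8}; (4,10)→{3,10}; (5,7)→{1,7}; (6,3)→{3,8}; (7,11)→{7,11}; (8,2)→{2,5}; (9,4)→{2,4,6}; (10,6)→{5,6,7}. Safe: 9. Place at column 9.
Columns [1, 5, 8, 10, 7, 3, 11, 2, 4, 6, 9], r−c [0, -3, -5, -6, -2, 3, -4, 6, 5, 4, 2], r+c [2, 7, 11, 14, 12, 9, 18, 10, 13, 16, 20] are all distinct, so no two queens attack.

(1,1) (2,5) (3,8) (4,10) (5,7) (6,3) (7,11) (8,2) (9,4) (10,6) (11,9)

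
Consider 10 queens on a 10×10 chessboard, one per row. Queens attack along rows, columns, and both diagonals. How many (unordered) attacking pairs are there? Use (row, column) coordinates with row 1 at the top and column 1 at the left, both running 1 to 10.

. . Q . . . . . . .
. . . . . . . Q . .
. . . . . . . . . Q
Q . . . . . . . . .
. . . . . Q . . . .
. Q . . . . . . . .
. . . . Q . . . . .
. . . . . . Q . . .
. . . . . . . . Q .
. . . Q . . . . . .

All columns are distinct and no two queens satisfy |Δrow| = |Δcol|, so no pair attacks.

0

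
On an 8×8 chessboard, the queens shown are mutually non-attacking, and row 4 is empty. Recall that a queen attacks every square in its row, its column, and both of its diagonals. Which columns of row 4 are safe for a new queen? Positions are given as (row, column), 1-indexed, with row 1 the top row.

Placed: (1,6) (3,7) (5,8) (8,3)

(1,6) attacks row 4 at column 6 and diagonals 3.
(3,7) attacks row 4 at column 7 and diagonals 6, 8.
(5,8) attacks row 4 at column 8 and diagonals 7.
(8,3) attacks row 4 at column 3 and diagonals 7.
Attacked columns: {3, 6, 7, 8}. Safe: {1, 2, 4, 5}.

columns 1, 2, 4, 5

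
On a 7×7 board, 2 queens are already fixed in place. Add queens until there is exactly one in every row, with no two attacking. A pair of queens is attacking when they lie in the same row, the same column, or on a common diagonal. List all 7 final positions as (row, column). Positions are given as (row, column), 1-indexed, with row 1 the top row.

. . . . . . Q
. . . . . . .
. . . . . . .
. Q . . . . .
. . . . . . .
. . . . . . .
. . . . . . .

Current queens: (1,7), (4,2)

Row 2: attacked by (1,7)→{6,7}; (4,2)→{2,4}. Safe: 1, 3, 5. Place at column 3.
Row 3: attacked by (1,7)→{5,7}; (2,3)→{2,3,4}; (4,2)→{1,2,3}. Safe: 6. Place at column 6.
Row 5: attacked by (1,7)→{3,7}; (2,3)→{3,6}; (3,6)→{4,6}; (4,2)→{1,2,3}. Safe: 5. Place at column 5.
Row 6: attacked by (1,7)→{2,7}; (2,3)→{3,7}; (3,6)→{3,6}; (4,2)→{2,4}; (5,5)→{4,5,6}. Safe: 1. Place at column 1.
Row 7: attacked by (1,7)→{1,7}; (2,3)→{3}; (3,6)→{2,6}; (4,2)→{2,5}; (5,5)→{3,5,7}; (6,1)→{1,2}. Safe: 4. Place at column 4.
Columns [7, 3, 6, 2, 5, 1, 4], r−c [-6, -1, -3, 2, 0, 5, 3], r+c [8, 5, 9, 6, 10, 7, 11] are all distinct, so no two queens attack.

(1,7) (2,3) (3,6) (4,2) (5,5) (6,1) (7,4)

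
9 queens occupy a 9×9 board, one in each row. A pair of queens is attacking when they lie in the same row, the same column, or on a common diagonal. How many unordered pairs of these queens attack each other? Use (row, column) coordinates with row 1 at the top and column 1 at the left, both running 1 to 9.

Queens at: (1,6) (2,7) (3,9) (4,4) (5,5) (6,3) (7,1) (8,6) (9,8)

5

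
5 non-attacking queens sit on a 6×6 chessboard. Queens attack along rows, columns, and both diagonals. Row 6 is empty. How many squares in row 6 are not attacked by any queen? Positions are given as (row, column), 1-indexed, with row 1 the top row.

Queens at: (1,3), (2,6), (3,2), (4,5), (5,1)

(1,3) attacks row 6 at column 3.
(2,6) attacks row 6 at column 6 and diagonals 2.
(3,2) attacks row 6 at column 2 and diagonals 5.
(4,5) attacks row 6 at column 5 and diagonals 3.
(5,1) attacks row 6 at column 1 and diagonals 2.
Attacked columns: {1, 2, 3, 5, 6}. Safe: {4}.

1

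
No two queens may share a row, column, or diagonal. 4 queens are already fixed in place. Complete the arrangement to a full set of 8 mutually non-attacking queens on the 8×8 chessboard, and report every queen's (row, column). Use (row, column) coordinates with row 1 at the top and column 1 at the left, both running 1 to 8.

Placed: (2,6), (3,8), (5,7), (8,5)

Row 1: attacked by (2,6)→{5,6,7}; (3,8)→{6,8}; (5,7)→{3,7}; (8,5)→{5}. Safe: 1, 2, 4. Place at column 1.
Row 4: attacked by (1,1)→{1,4}; (2,6)→{4,6,8}; (3,8)→{7,8}; (5,7)→{6,7,8}; (8,5)→{1,5}. Safe: 2, 3. Place at column 3.
Row 6: attacked by (1,1)→{1,6}; (2,6)→{2,6}; (3,8)→{5,8}; (4,3)→{1,3,5}; (5,7)→{6,7,8}; (8,5)→{3,5,7}. Safe: 4. Place at column 4.
Row 7: attacked by (1,1)→{1,7}; (2,6)→{1,6}; (3,8)→{4,8}; (4,3)→{3,6}; (5,7)→{5,7}; (6,4)→{3,4,5}; (8,5)→{4,5,6}. Safe: 2. Place at column 2.
Columns [1, 6, 8, 3, 7, 4, 2, 5], r−c [0, -4, -5, 1, -2, 2, 5, 3], r+c [2, 8, 11, 7, 12, 10, 9, 13] are all distinct, so no two queens attack.

(1,1) (2,6) (3,8) (4,3) (5,7) (6,4) (7,2) (8,5)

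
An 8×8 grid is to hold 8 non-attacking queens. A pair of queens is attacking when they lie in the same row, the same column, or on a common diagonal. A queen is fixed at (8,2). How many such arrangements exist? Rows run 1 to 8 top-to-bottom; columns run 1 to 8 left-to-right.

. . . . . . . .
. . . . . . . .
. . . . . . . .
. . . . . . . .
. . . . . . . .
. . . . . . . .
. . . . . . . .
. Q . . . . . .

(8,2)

Branch on row 1: col 1 → 0; col 3 → 2; col 4 → 3; col 5 → 3; col 6 → 0; col 7 → 0; col 8 → 0.
Sum: 0 + 2 + 3 + 3 + 0 + 0 + 0 = 8.

8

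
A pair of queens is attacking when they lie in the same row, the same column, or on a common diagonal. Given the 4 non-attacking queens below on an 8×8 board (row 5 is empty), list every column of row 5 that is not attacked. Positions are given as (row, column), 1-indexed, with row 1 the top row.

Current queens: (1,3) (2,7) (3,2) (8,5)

columns 1, 6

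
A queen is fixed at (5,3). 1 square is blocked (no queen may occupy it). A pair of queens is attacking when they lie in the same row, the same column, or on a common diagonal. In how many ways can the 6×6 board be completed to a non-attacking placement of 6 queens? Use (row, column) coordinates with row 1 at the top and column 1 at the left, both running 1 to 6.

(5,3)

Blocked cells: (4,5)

1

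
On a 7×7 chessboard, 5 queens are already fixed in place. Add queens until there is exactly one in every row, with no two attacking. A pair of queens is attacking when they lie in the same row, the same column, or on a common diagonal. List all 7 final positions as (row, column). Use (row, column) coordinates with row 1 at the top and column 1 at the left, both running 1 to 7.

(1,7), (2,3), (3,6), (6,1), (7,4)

Row 4: attacked by (1,7)→{4,7}; (2,3)→{1,3,5}; (3,6)→{5,6,7}; (6,1)→{1,3}; (7,4)→{1,4,7}. Safe: 2. Place at column 2.
Row 5: attacked by (1,7)→{3,7}; (2,3)→{3,6}; (3,6)→{4,6}; (4,2)→{1,2,3}; (6,1)→{1,2}; (7,4)→{2,4,6}. Safe: 5. Place at column 5.
Columns [7, 3, 6, 2, 5, 1, 4], r−c [-6, -1, -3, 2, 0, 5, 3], r+c [8, 5, 9, 6, 10, 7, 11] are all distinct, so no two queens attack.

(1,7) (2,3) (3,6) (4,2) (5,5) (6,1) (7,4)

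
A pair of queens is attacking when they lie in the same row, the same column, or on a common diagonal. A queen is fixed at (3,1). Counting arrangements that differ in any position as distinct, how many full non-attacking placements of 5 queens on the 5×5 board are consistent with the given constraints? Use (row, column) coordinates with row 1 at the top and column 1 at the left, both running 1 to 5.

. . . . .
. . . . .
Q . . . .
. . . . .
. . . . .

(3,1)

2

Branch on row 1: col 2 → 1; col 4 → 0; col 5 → 1.
Sum: 1 + 0 + 1 = 2.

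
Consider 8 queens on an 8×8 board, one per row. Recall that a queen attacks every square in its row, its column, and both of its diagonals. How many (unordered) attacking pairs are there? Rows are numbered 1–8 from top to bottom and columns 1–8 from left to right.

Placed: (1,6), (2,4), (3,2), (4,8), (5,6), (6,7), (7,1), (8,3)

3

Same column: (1,6)–(5,6) (column 6).
Same diagonal: (5,6)–(6,7) (|5−6| = |6−7| = 1); (5,6)–(8,3) (|5−8| = |6−3| = 3).
Total attacking pairs: 3.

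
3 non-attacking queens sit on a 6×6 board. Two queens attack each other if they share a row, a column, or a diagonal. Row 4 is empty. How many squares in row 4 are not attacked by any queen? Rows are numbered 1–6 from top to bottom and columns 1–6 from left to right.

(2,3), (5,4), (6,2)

(2,3) attacks row 4 at column 3 and diagonals 1, 5.
(5,4) attacks row 4 at column 4 and diagonals 3, 5.
(6,2) attacks row 4 at column 2 and diagonals 4.
Attacked columns: {1, 2, 3, 4, 5}. Safe: {6}.

1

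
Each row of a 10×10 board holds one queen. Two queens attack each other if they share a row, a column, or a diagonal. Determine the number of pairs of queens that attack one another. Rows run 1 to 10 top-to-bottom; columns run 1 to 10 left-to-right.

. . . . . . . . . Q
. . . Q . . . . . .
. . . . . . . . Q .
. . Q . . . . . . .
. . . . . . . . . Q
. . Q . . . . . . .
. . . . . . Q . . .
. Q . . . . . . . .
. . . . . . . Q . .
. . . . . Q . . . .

Same column: (1,10)–(5,10) (column 10); (4,3)–(6,3) (column 3).
Same diagonal: (4,3)–(9,8) (|4−9| = |3−8| = 5).
Total attacking pairs: 3.

3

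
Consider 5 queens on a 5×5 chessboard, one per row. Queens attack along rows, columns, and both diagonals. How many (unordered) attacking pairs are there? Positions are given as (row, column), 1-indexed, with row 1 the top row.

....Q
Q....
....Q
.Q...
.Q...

3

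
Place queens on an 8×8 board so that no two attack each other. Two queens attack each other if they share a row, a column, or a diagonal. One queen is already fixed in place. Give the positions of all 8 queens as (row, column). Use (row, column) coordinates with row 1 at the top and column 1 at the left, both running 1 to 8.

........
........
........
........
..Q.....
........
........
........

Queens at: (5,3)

Row 1: attacked by (5,3)→{3,7}. Safe: 1, 2, 4, 5, 6, 8. Place at column 2.
Row 2: attacked by (1,2)→{1,2,3}; (5,3)→{3,6}. Safe: 4, 5, 7, 8. Place at column 4.
Row 3: attacked by (1,2)→{2,4}; (2,4)→{3,4,5}; (5,3)→{1,3,5}. Safe: 6, 7, 8. Place at column 6.
Row 4: attacked by (1,2)→{2,5}; (2,4)→{2,4,6}; (3,6)→{5,6,7}; (5,3)→{2,3,4}. Safe: 1, 8. Place at column 8.
Row 6: attacked by (1,2)→{2,7}; (2,4)→{4,8}; (3,6)→{3,6}; (4,8)→{6,8}; (5,3)→{2,3,4}. Safe: 1, 5. Place at column 1.
Row 7: attacked by (1,2)→{2,8}; (2,4)→{4}; (3,6)→{2,6}; (4,8)→{5,8}; (5,3)→{1,3,5}; (6,1)→{1,2}. Safe: 7. Place at column 7.
Row 8: attacked by (1,2)→{2}; (2,4)→{4}; (3,6)→{1,6}; (4,8)→{4,8}; (5,3)→{3,6}; (6,1)→{1,3}; (7,7)→{6,7,8}. Safe: 5. Place at column 5.
Columns [2, 4, 6, 8, 3, 1, 7, 5], r−c [-1, -2, -3, -4, 2, 5, 0, 3], r+c [3, 6, 9, 12, 8, 7, 14, 13] are all distinct, so no two queens attack.

(1,2) (2,4) (3,6) (4,8) (5,3) (6,1) (7,7) (8,5)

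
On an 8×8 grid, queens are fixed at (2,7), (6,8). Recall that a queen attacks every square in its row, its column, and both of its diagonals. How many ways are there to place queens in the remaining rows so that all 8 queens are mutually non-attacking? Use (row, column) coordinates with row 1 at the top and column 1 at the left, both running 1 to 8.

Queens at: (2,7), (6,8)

Branch on row 1: col 1 → 0; col 2 → 0; col 4 → 0; col 5 → 2.
Sum: 0 + 0 + 0 + 2 = 2.

2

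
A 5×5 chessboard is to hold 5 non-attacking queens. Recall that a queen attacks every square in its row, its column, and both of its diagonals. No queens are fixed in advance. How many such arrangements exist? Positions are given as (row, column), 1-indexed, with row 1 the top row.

10

Branch on row 1: col 1 → 2; col 2 → 2; col 3 → 2; col 4 → 2; col 5 → 2.
Sum: 2 + 2 + 2 + 2 + 2 = 10.
(This is the classic 5-queens count.)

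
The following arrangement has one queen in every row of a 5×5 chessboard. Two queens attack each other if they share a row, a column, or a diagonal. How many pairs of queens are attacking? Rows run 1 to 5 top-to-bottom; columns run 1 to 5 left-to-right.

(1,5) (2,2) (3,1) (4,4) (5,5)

5

Same column: (1,5)–(5,5) (column 5).
Same diagonal: (2,2)–(3,1) (|2−3| = |2−1| = 1); (2,2)–(4,4) (|2−4| = |2−4| = 2); (2,2)–(5,5) (|2−5| = |2−5| = 3); (4,4)–(5,5) (|4−5| = |4−5| = 1).
Total attacking pairs: 5.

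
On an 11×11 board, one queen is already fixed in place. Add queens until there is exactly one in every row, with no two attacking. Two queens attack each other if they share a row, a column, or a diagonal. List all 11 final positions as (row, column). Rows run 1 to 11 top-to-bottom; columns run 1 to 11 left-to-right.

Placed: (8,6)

Row 1: attacked by (8,6)→{6}. Safe: 1, 2, 3, 4, 5, 7, 8, 9, 10, 11. Place at column 3.
Row 2: attacked by (1,3)→{2,3,4}; (8,6)→{6}. Safe: 1, 5, 7, 8, 9, 10, 11. Place at column 9.
Row 3: attacked by (1,3)→{1,3,5}; (2,9)→{8,9,10}; (8,6)→{1,6,11}. Safe: 2, 4, 7. Place at column 2.
Row 4: attacked by (1,3)→{3,6}; (2,9)→{7,9,11}; (3,2)→{1,2,3}; (8,6)→{2,6,10}. Safe: 4, 5, 8. Place at column 4.
Row 5: attacked by (1,3)→{3,7}; (2,9)→{6,9}; (3,2)→{2,4}; (4,4)→{3,4,5}; (8,6)→{3,6,9}. Safe: 1, 8, 10, 11. Place at column 8.
Row 6: attacked by (1,3)→{3,8}; (2,9)→{5,9}; (3,2)→{2,5}; (4,4)→{2,4,6}; (5,8)→{7,8,9}; (8,6)→{4,6,8}. Safe: 1, 10, 11. Place at column 1.
Row 7: attacked by (1,3)→{3,9}; (2,9)→{4,9}; (3,2)→{2,6}; (4,4)→{1,4,7}; (5,8)→{6,8,10}; (6,1)→{1,2}; (8,6)→{5,6,7}. Safe: 11. Place at column 11.
Row 9: attacked by (1,3)→{3,11}; (2,9)→{2,9}; (3,2)→{2,8}; (4,4)→{4,9}; (5,8)→{4,8}; (6,1)→{1,4}; (7,11)→{9,11}; (8,6)→{5,6,7}. Safe: 10. Place at column 10.
Row 10: attacked by (1,3)→{3}; (2,9)→{1,9}; (3,2)→{2,9}; (4,4)→{4,10}; (5,8)→{3,8}; (6,1)→{1,5}; (7,11)→{8,11}; (8,6)→{4,6,8}; (9,10)→{9,10,11}. Safe: 7. Place at column 7.
Row 11: attacked by (1,3)→{3}; (2,9)→{9}; (3,2)→{2,10}; (4,4)→{4,11}; (5,8)→{2,8}; (6,1)→{1,6}; (7,11)→{7,11}; (8,6)→{3,6,9}; (9,10)→{8,10}; (10,7)→{6,7,8}. Safe: 5. Place at column 5.
Columns [3, 9, 2, 4, 8, 1, 11, 6, 10, 7, 5], r−c [-2, -7, 1, 0, -3, 5, -4, 2, -1, 3, 6], r+c [4, 11, 5, 8, 13, 7, 18, 14, 19, 17, 16] are all distinct, so no two queens attack.

(1,3) (2,9) (3,2) (4,4) (5,8) (6,1) (7,11) (8,6) (9,10) (10,7) (11,5)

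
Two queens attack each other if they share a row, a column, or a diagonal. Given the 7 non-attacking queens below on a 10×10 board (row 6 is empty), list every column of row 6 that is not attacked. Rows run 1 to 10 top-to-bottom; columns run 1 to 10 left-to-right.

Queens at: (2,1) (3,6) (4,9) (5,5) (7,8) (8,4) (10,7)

columns 10

(2,1) attacks row 6 at column 1 and diagonals 5.
(3,6) attacks row 6 at column 6 and diagonals 3, 9.
(4,9) attacks row 6 at column 9 and diagonals 7.
(5,5) attacks row 6 at column 5 and diagonals 4, 6.
(7,8) attacks row 6 at column 8 and diagonals 7, 9.
(8,4) attacks row 6 at column 4 and diagonals 2, 6.
(10,7) attacks row 6 at column 7 and diagonals 3.
Attacked columns: {1, 2, 3, 4, 5, 6, 7, 8, 9}. Safe: {10}.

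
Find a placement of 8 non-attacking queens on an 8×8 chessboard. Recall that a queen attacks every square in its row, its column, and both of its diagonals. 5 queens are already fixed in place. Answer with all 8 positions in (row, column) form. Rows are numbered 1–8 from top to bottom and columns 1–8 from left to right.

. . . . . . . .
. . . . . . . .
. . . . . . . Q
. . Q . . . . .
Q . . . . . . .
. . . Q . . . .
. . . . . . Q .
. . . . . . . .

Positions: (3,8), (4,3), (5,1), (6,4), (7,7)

Row 1: attacked by (3,8)→{6,8}; (4,3)→{3,6}; (5,1)→{1,5}; (6,4)→{4}; (7,7)→{1,7}. Safe: 2. Place at column 2.
Row 2: attacked by (1,2)→{1,2,3}; (3,8)→{7,8}; (4,3)→{1,3,5}; (5,1)→{1,4}; (6,4)→{4,8}; (7,7)→{2,7}. Safe: 6. Place at column 6.
Row 8: attacked by (1,2)→{2}; (2,6)→{6}; (3,8)→{3,8}; (4,3)→{3,7}; (5,1)→{1,4}; (6,4)→{2,4,6}; (7,7)→{6,7,8}. Safe: 5. Place at column 5.
Columns [2, 6, 8, 3, 1, 4, 7, 5], r−c [-1, -4, -5, 1, 4, 2, 0, 3], r+c [3, 8, 11, 7, 6, 10, 14, 13] are all distinct, so no two queens attack.

(1,2) (2,6) (3,8) (4,3) (5,1) (6,4) (7,7) (8,5)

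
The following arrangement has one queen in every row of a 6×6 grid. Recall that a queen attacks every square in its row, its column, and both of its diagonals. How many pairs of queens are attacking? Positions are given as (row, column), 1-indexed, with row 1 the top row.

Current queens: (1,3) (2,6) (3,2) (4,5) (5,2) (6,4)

Same column: (3,2)–(5,2) (column 2).
Total attacking pairs: 1.

1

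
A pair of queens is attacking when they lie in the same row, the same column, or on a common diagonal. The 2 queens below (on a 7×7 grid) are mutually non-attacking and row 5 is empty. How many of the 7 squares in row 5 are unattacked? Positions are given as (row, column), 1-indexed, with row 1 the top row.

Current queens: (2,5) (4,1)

4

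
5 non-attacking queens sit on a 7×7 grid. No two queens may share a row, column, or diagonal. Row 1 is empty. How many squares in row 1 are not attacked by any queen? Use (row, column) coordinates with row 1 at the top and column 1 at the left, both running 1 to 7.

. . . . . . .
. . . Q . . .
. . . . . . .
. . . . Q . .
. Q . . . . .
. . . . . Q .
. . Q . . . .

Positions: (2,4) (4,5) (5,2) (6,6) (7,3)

(2,4) attacks row 1 at column 4 and diagonals 3, 5.
(4,5) attacks row 1 at column 5 and diagonals 2.
(5,2) attacks row 1 at column 2 and diagonals 6.
(6,6) attacks row 1 at column 6 and diagonals 1.
(7,3) attacks row 1 at column 3.
Attacked columns: {1, 2, 3, 4, 5, 6}. Safe: {7}.

1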